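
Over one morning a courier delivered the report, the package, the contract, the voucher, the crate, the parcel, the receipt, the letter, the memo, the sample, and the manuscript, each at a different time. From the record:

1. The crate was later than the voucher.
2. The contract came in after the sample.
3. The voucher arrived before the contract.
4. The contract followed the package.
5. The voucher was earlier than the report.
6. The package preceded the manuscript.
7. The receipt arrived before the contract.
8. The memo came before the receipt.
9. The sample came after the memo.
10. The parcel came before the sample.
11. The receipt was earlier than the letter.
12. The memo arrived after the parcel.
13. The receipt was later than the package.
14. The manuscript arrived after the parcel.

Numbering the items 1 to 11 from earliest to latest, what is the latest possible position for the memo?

The memo must come before the contract, the letter, the receipt, and the sample — 4 items forced after it.
Everything else can be placed before the memo in some valid order, so the memo can sit as late as position 11 − 4 = 7.

7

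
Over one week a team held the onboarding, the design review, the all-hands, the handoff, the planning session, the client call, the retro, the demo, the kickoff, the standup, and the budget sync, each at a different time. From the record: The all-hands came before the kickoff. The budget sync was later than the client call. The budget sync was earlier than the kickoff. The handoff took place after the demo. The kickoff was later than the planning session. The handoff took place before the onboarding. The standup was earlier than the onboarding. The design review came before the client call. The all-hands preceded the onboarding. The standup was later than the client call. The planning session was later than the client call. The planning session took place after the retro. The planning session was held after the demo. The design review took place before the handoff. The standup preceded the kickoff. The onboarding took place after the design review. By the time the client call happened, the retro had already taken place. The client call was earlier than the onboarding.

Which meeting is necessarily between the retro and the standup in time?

Tracing the constraints gives the retro → the client call → the standup, so the client call sits after the retro and before the standup.
No other meeting is forced both after the retro and before the standup.

the client call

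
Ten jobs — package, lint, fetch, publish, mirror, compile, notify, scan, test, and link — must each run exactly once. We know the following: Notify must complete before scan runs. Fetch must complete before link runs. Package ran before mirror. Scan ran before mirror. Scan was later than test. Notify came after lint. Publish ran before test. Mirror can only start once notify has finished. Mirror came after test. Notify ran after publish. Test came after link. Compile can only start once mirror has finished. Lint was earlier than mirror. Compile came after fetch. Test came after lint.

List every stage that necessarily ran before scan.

fetch, link, lint, notify, publish, test

Directly stated before scan: notify and test.
Fetch reaches scan via fetch → link → test → scan.
Link reaches scan via link → test → scan.
Lint reaches scan via lint → notify → scan.
Likewise publish reaches scan by chaining the stated constraints.
No chain forces compile (or any of the others) ahead of scan.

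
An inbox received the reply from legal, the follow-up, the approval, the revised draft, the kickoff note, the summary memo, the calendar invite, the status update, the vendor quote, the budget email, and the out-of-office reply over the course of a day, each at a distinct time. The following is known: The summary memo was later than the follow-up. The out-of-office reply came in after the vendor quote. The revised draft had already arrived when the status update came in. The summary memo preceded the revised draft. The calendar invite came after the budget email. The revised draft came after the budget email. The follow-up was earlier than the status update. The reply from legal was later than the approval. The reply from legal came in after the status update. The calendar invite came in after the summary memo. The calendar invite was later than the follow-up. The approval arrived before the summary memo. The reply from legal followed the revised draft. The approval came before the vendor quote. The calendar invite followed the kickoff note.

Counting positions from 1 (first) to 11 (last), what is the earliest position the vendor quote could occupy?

The approval must come before the vendor quote — 1 forced predecessor.
Nothing else is forced ahead of the vendor quote, so its earliest slot is position 1 + 1 = 2.

2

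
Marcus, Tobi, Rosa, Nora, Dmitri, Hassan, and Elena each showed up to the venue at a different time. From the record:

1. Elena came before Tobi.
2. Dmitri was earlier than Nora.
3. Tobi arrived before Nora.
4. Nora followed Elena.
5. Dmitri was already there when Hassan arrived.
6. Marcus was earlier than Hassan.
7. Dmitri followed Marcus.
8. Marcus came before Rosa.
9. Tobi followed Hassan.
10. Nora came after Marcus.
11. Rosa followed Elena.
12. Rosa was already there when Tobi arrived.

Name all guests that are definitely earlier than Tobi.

Directly stated before Tobi: Elena, Hassan, and Rosa.
Dmitri reaches Tobi via Dmitri → Hassan → Tobi.
Marcus reaches Tobi via Marcus → Hassan → Tobi.
No chain forces Nora ahead of Tobi.

Dmitri, Elena, Hassan, Marcus, Rosa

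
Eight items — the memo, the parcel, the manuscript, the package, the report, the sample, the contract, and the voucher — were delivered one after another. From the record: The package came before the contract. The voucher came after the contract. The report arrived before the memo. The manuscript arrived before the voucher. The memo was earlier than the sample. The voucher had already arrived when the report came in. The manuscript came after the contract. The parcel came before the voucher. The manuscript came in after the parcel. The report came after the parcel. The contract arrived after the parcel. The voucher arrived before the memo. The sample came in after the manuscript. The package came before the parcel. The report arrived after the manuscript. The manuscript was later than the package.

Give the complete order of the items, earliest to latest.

The constraints fix every adjacent pair, so only one ordering works:
the package → the parcel → the contract → the manuscript → the voucher → the report → the memo → the sample.

the package, the parcel, the contract, the manuscript, the voucher, the report, the memo, the sample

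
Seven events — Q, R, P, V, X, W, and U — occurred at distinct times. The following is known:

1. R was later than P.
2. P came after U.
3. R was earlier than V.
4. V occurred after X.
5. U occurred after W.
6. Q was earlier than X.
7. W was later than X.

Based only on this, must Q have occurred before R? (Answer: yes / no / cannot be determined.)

Chain the constraints: Q → X → W → U → P → R. Each link is directly stated, so Q comes before R.

yes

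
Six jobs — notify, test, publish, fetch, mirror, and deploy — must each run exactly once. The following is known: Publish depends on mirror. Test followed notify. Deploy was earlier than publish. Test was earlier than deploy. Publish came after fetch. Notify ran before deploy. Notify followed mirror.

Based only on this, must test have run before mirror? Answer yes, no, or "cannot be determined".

Tracing the constraints gives mirror → notify → test, so mirror must come before test.
That means test cannot be before mirror.

no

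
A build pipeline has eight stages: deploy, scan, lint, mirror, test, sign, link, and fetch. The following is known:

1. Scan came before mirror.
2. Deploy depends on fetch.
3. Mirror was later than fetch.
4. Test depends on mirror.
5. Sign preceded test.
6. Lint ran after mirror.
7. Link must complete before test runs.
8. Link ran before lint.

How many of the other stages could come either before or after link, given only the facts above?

5

Forced after link: lint and test.
That leaves deploy, fetch, mirror, scan, and sign with no forced order relative to link — 5.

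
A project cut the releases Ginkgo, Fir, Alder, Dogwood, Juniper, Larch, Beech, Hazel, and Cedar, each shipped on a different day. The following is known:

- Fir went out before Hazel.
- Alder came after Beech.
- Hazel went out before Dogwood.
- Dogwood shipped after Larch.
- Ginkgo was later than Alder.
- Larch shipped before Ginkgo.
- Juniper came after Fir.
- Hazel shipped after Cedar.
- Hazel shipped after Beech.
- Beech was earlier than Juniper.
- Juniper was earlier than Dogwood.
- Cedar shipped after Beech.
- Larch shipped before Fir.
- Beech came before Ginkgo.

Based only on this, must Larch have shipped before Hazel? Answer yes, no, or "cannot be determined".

yes

Chain the constraints: Larch → Fir → Hazel. Each link is directly stated, so Larch comes before Hazel.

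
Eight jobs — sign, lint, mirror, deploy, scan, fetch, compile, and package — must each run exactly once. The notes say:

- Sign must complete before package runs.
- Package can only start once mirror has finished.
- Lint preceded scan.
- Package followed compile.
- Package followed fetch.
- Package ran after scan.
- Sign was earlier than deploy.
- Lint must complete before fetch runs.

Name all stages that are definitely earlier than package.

Directly stated before package: compile, fetch, mirror, scan, and sign.
Lint reaches package via lint → scan → package.
No chain forces deploy ahead of package.

compile, fetch, lint, mirror, scan, sign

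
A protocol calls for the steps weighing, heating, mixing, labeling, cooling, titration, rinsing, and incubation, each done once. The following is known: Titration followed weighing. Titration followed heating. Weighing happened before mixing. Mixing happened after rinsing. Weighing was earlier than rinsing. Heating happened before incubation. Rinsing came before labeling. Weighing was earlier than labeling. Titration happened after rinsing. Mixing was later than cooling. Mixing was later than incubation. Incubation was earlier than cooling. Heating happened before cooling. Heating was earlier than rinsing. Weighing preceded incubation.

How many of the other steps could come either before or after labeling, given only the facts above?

4

Forced before labeling: heating, rinsing, and weighing.
That leaves cooling, incubation, mixing, and titration with no forced order relative to labeling — 4.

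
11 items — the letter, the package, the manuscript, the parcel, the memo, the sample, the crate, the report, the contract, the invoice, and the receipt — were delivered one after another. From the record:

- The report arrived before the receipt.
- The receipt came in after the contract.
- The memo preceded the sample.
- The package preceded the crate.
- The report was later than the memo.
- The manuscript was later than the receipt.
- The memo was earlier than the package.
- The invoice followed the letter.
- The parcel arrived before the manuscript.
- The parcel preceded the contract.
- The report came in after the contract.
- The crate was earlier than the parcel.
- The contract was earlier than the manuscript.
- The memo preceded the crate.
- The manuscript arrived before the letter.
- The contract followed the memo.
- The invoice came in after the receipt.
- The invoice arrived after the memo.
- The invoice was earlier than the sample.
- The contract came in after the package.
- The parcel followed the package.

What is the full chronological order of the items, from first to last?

the memo, the package, the crate, the parcel, the contract, the report, the receipt, the manuscript, the letter, the invoice, the sample

The constraints fix every adjacent pair, so only one ordering works:
the memo → the package → the crate → the parcel → the contract → the report → the receipt → the manuscript → the letter → the invoice → the sample.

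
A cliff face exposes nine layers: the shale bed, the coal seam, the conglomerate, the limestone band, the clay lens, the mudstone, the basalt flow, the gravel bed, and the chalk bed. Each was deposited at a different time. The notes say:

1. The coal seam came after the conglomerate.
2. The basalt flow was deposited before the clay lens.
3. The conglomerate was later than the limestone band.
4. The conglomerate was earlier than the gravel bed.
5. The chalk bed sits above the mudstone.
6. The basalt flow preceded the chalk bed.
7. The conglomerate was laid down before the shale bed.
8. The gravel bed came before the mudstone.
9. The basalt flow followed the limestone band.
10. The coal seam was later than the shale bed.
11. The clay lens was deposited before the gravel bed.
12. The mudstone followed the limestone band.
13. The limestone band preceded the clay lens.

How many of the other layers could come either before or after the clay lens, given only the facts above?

Forced before the clay lens: the basalt flow and the limestone band; forced after the clay lens: the chalk bed, the gravel bed, and the mudstone.
That leaves the coal seam, the conglomerate, and the shale bed with no forced order relative to the clay lens — 3.

3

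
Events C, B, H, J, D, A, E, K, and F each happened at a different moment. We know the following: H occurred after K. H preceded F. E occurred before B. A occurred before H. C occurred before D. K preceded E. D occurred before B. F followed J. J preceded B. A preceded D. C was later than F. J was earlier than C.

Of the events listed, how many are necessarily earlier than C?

5

Directly stated before C: F and J.
A reaches C via A → H → F → C.
H reaches C via H → F → C.
K reaches C via K → H → F → C.
That's A, F, H, J, and K — 5 in all.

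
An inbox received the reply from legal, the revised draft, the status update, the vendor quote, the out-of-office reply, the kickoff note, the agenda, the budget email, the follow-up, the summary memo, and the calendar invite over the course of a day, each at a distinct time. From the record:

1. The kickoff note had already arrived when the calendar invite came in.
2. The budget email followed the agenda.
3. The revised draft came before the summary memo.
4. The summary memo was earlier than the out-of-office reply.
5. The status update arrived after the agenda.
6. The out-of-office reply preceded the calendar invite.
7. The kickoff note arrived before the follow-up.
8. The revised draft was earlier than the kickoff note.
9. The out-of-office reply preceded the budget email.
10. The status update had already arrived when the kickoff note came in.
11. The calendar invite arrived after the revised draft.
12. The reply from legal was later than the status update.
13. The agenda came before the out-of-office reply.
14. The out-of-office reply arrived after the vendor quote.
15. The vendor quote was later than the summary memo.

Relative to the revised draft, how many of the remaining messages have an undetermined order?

Forced after the revised draft: the budget email, the calendar invite, the follow-up, the kickoff note, the out-of-office reply, the summary memo, and the vendor quote.
That leaves the agenda, the reply from legal, and the status update with no forced order relative to the revised draft — 3.

3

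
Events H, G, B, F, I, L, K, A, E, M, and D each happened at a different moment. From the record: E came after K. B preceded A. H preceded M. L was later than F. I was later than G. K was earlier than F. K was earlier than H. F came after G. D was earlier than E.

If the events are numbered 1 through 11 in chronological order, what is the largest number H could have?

10

H must come before M — 1 event forced after it.
Everything else can be placed before H in some valid order, so H can sit as late as position 11 − 1 = 10.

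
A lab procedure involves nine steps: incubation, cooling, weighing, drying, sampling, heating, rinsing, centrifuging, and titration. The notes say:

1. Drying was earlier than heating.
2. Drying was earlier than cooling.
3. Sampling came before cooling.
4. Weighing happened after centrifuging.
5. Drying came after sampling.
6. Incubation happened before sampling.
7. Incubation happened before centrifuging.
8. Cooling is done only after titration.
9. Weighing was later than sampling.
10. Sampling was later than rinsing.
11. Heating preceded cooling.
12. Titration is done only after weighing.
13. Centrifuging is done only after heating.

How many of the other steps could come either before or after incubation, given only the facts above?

1

Forced after incubation: centrifuging, cooling, drying, heating, sampling, titration, and weighing.
That leaves rinsing with no forced order relative to incubation — 1.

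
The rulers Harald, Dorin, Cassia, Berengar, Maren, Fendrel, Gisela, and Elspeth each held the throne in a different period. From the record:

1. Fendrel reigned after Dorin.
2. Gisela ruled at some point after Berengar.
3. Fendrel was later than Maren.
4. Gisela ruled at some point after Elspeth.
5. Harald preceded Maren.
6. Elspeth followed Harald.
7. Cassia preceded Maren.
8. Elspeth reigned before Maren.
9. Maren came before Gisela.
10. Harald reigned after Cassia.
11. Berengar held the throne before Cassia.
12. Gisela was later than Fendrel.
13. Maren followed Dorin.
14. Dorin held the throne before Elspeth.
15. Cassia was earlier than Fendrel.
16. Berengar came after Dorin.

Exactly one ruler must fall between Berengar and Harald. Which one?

Cassia

Tracing the constraints gives Berengar → Cassia → Harald, so Cassia sits after Berengar and before Harald.
No other ruler is forced both after Berengar and before Harald.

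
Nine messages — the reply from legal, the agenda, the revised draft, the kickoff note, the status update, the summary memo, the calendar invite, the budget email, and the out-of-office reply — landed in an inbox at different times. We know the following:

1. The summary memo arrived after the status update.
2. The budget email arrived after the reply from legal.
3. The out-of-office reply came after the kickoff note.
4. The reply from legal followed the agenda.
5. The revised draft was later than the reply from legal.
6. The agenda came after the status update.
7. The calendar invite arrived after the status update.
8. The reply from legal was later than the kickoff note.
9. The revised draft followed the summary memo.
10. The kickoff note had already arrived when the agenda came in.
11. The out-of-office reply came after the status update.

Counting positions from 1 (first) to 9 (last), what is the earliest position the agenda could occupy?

The kickoff note and the status update must both come before the agenda — 2 forced predecessors.
Nothing else is forced ahead of the agenda, so its earliest slot is position 2 + 1 = 3.

3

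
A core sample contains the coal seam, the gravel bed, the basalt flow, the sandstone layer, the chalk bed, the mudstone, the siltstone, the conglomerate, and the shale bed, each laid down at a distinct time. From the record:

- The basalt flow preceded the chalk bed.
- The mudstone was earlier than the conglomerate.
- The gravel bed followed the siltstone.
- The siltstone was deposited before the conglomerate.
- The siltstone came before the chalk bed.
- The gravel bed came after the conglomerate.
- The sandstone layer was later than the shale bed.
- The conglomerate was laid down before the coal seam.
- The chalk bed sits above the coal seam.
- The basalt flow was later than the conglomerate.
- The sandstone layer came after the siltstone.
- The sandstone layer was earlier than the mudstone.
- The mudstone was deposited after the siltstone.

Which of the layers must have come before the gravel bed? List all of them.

the conglomerate, the mudstone, the sandstone layer, the shale bed, the siltstone

Directly stated before the gravel bed: the conglomerate and the siltstone.
The mudstone reaches the gravel bed via the mudstone → the conglomerate → the gravel bed.
The sandstone layer reaches the gravel bed via the sandstone layer → the mudstone → the conglomerate → the gravel bed.
The shale bed reaches the gravel bed via the shale bed → the sandstone layer → the mudstone → the conglomerate → the gravel bed.
No chain forces the coal seam (or any of the others) ahead of the gravel bed.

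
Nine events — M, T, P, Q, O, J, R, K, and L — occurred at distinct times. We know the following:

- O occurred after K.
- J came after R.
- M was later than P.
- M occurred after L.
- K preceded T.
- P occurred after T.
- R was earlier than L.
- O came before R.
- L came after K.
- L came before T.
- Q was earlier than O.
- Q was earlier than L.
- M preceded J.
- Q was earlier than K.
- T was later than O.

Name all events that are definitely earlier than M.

Directly stated before M: L and P.
K reaches M via K → L → M.
O reaches M via O → R → L → M.
Q reaches M via Q → L → M.
Likewise R and T each reach M by chaining the stated constraints.
No chain forces J ahead of M.

K, L, O, P, Q, R, T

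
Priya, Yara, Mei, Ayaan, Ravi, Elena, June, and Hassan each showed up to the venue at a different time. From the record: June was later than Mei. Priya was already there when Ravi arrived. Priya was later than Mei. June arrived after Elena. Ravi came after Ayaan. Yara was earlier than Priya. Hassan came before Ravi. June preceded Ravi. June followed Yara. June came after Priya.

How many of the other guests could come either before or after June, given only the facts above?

2

Forced before June: Elena, Mei, Priya, and Yara; forced after June: Ravi.
That leaves Ayaan and Hassan with no forced order relative to June — 2.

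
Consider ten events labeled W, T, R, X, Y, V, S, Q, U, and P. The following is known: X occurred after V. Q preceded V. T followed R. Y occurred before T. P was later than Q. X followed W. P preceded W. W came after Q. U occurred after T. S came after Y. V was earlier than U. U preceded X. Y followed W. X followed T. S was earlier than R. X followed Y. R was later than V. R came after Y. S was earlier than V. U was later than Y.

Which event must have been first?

Q has a chain of constraints placing it before every other event, so Q must be first.

Q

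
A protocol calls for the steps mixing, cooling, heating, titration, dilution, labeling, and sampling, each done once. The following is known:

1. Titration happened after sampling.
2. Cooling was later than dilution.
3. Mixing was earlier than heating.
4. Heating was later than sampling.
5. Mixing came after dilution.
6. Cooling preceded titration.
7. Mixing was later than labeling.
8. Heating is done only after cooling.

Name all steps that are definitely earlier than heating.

cooling, dilution, labeling, mixing, sampling

Directly stated before heating: cooling, mixing, and sampling.
Dilution reaches heating via dilution → cooling → heating.
Labeling reaches heating via labeling → mixing → heating.
No chain forces titration ahead of heating.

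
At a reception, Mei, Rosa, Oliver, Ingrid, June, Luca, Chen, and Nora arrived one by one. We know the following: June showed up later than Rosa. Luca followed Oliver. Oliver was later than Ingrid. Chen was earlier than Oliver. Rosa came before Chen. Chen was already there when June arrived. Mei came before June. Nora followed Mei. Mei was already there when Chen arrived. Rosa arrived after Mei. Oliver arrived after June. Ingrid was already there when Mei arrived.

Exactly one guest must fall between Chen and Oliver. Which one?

June

Tracing the constraints gives Chen → June → Oliver, so June sits after Chen and before Oliver.
No other guest is forced both after Chen and before Oliver.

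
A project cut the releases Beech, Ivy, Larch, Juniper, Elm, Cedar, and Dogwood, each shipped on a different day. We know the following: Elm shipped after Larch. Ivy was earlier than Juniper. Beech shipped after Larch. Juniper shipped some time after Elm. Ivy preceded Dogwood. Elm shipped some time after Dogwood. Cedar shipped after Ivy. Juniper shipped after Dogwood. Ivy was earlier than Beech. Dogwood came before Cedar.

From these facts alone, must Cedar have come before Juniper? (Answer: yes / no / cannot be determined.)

No chain of stated constraints runs from Cedar to Juniper, and none runs from Juniper to Cedar either.
So the relative order of Cedar and Juniper is not fixed by the given facts.

cannot be determined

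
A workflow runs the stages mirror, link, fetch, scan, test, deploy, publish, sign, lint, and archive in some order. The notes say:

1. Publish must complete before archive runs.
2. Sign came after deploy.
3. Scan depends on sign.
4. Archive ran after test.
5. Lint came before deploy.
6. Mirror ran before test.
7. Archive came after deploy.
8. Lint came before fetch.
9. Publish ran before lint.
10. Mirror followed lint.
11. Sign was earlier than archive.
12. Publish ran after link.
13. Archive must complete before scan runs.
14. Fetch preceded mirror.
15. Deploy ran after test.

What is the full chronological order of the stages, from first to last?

link, publish, lint, fetch, mirror, test, deploy, sign, archive, scan

The constraints fix every adjacent pair, so only one ordering works:
link → publish → lint → fetch → mirror → test → deploy → sign → archive → scan.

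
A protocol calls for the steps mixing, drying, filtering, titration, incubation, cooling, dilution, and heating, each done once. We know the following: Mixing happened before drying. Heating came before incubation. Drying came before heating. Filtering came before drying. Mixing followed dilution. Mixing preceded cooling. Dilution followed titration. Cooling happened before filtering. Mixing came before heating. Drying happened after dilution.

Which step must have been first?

Titration has a chain of constraints placing it before every other step, so titration must be first.

titration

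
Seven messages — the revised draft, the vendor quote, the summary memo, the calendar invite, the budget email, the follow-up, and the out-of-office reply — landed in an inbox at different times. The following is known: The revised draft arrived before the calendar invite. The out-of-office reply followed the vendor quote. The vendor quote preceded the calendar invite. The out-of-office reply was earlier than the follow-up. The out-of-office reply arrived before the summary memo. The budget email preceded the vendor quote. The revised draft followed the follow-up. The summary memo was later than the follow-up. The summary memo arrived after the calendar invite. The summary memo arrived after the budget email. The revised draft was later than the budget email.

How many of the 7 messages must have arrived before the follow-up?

Directly stated before the follow-up: the out-of-office reply.
The budget email reaches the follow-up via the budget email → the vendor quote → the out-of-office reply → the follow-up.
The vendor quote reaches the follow-up via the vendor quote → the out-of-office reply → the follow-up.
That's the budget email, the out-of-office reply, and the vendor quote — 3 in all.

3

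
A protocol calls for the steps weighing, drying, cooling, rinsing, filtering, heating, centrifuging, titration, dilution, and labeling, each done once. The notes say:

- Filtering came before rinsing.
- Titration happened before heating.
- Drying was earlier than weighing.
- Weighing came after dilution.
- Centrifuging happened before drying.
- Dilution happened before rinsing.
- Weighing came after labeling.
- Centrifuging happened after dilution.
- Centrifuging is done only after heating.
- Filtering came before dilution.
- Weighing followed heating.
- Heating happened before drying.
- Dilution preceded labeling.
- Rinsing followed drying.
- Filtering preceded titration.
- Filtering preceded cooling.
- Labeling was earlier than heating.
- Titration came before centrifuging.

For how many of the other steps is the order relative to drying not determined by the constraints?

Forced before drying: centrifuging, dilution, filtering, heating, labeling, and titration; forced after drying: rinsing and weighing.
That leaves cooling with no forced order relative to drying — 1.

1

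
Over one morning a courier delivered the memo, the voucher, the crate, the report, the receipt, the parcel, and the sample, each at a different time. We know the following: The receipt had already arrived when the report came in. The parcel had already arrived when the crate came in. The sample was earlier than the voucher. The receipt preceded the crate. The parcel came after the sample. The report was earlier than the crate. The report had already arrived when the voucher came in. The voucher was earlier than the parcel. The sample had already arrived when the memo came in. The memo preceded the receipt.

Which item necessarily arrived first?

The sample has a chain of constraints placing it before every other item, so the sample must be first.

the sample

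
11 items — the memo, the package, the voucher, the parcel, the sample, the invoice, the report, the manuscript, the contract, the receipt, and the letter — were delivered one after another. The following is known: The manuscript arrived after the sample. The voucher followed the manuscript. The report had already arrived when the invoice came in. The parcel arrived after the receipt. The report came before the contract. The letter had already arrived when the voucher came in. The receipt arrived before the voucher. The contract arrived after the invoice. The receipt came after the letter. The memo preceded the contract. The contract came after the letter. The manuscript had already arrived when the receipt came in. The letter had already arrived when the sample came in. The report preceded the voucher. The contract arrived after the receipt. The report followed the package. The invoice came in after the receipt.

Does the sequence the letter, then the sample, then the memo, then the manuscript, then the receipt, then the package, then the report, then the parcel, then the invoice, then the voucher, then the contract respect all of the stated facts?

Check each stated constraint against the proposed order — e.g. the letter is ahead of the voucher; the letter is ahead of the contract. Every pair is in the required order; nothing is violated.

yes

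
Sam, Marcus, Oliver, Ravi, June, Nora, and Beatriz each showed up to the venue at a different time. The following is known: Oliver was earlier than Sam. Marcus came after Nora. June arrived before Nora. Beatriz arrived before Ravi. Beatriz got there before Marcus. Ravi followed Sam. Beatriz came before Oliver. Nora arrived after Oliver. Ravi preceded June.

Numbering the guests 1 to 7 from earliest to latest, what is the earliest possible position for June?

5

Beatriz, Oliver, Ravi, and Sam must all come before June — 4 forced predecessors.
Nothing else is forced ahead of June, so their earliest slot is position 4 + 1 = 5.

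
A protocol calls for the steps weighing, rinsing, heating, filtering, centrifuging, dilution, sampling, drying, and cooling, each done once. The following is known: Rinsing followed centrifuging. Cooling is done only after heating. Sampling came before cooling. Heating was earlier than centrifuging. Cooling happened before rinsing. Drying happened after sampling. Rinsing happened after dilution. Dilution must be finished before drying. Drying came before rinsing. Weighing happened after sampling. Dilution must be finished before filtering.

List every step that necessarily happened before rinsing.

centrifuging, cooling, dilution, drying, heating, sampling

Directly stated before rinsing: centrifuging, cooling, dilution, and drying.
Heating reaches rinsing via heating → cooling → rinsing.
Sampling reaches rinsing via sampling → drying → rinsing.
No chain forces weighing (or any of the others) ahead of rinsing.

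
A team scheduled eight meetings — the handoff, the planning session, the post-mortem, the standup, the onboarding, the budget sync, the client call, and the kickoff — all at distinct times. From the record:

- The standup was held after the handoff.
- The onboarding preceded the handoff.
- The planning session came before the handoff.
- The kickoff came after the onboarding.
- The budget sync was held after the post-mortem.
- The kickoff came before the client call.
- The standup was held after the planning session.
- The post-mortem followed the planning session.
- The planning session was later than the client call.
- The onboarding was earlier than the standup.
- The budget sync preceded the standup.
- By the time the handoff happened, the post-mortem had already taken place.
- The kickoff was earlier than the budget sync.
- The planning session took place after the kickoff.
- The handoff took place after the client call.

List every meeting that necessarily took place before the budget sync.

the client call, the kickoff, the onboarding, the planning session, the post-mortem

Directly stated before the budget sync: the kickoff and the post-mortem.
The client call reaches the budget sync via the client call → the planning session → the post-mortem → the budget sync.
The onboarding reaches the budget sync via the onboarding → the kickoff → the budget sync.
The planning session reaches the budget sync via the planning session → the post-mortem → the budget sync.
No chain forces the handoff (or any of the others) ahead of the budget sync.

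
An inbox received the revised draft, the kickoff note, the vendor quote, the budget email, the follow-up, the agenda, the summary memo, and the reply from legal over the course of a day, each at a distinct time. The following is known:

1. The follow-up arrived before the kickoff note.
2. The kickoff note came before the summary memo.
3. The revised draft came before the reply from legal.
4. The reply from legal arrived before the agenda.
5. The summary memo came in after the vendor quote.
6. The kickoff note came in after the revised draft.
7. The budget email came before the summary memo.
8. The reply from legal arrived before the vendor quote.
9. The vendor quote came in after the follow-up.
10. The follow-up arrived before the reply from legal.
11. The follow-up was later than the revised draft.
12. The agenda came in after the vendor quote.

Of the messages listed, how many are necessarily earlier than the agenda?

Directly stated before the agenda: the reply from legal and the vendor quote.
The follow-up reaches the agenda via the follow-up → the reply from legal → the agenda.
The revised draft reaches the agenda via the revised draft → the reply from legal → the agenda.
That's the follow-up, the reply from legal, the revised draft, and the vendor quote — 4 in all.

4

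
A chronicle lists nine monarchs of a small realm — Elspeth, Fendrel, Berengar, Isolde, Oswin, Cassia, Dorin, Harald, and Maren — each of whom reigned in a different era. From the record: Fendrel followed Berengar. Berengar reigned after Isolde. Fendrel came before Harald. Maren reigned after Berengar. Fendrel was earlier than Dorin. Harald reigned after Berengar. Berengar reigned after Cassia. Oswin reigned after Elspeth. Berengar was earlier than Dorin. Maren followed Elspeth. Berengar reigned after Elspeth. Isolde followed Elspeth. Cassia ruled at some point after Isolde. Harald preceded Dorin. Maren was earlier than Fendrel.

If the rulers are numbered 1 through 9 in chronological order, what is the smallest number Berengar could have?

4

Cassia, Elspeth, and Isolde must all come before Berengar — 3 forced predecessors.
Nothing else is forced ahead of Berengar, so their earliest slot is position 3 + 1 = 4.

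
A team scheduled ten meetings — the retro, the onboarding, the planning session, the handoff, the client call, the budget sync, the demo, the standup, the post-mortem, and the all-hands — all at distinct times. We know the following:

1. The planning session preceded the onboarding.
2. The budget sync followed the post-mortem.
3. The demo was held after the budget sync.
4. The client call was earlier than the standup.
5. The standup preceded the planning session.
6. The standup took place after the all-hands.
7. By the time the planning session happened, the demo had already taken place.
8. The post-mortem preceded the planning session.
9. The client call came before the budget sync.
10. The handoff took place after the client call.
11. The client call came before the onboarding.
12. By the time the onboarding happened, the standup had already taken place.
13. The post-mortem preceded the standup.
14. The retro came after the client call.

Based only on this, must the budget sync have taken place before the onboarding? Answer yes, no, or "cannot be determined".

Chain the constraints: the budget sync → the demo → the planning session → the onboarding. Each link is directly stated, so the budget sync comes before the onboarding.

yes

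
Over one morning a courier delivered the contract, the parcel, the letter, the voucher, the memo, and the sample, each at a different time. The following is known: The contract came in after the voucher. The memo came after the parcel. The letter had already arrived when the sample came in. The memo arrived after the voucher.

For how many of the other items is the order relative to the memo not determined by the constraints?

Forced before the memo: the parcel and the voucher.
That leaves the contract, the letter, and the sample with no forced order relative to the memo — 3.

3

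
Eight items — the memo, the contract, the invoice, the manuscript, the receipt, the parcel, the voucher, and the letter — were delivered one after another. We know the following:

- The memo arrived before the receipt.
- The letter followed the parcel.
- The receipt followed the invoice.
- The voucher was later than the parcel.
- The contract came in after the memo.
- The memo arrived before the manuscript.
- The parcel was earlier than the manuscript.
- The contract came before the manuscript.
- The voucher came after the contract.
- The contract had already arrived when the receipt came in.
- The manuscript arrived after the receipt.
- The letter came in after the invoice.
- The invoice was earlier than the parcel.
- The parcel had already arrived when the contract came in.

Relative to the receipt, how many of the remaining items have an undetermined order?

Forced before the receipt: the contract, the invoice, the memo, and the parcel; forced after the receipt: the manuscript.
That leaves the letter and the voucher with no forced order relative to the receipt — 2.

2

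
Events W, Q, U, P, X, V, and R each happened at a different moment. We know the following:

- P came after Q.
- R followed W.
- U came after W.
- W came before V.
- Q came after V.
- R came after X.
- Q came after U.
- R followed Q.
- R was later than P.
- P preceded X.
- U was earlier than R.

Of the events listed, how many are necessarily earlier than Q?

Directly stated before Q: U and V.
W reaches Q via W → V → Q.
That's U, V, and W — 3 in all.

3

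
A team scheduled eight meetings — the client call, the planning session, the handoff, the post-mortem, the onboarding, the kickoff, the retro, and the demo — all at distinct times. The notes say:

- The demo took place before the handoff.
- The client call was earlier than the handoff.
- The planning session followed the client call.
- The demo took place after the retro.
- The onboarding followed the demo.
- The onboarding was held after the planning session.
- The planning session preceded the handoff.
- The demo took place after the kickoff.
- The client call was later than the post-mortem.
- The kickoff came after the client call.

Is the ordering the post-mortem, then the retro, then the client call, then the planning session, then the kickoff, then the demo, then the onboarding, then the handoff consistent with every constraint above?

yes

Check each stated constraint against the proposed order — e.g. the planning session is ahead of the handoff; the client call is ahead of the handoff. Every pair is in the required order; nothing is violated.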